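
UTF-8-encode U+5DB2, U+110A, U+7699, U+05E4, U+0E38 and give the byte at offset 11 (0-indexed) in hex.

0xE0

U+5DB2 → 3-byte form E5 B6 B2 at offsets 0–2.
U+110A → 3-byte form E1 84 8A at offsets 3–5.
U+7699 → 3-byte form E7 9A 99 at offsets 6–8.
U+05E4 → 2-byte form D7 A4 at offsets 9–10.
U+0E38 → 3-byte form E0 B8 B8 at offsets 11–13.
Offset 11 falls in char 5's range; it's byte 1 of E0 B8 B8 = 0xE0.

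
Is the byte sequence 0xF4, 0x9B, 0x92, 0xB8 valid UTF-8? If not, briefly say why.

invalid (encodes a value above U+10FFFF)

Leading byte 0xF4 = 11110100 → 4-byte form.
Payload = 0x11B4B8, which exceeds U+10FFFF, the maximum Unicode code point. (Leading bytes F5–FF, or F4 followed by ≥ 0x90, are invalid.)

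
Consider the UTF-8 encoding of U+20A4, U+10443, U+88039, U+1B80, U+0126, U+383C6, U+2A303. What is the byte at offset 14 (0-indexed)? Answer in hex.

0xC4

U+20A4 → 3-byte form E2 82 A4 at offsets 0–2.
U+10443 → 4-byte form F0 90 91 83 at offsets 3–6.
U+88039 → 4-byte form F2 88 80 B9 at offsets 7–10.
U+1B80 → 3-byte form E1 AE 80 at offsets 11–13.
U+0126 → 2-byte form C4 A6 at offsets 14–15.
Offset 14 falls in char 5's range; it's byte 1 of C4 A6 = 0xC4.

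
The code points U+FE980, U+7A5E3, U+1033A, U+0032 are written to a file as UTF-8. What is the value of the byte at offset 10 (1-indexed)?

0x90

1-indexed offset 10 is 0-indexed offset 9.
U+FE980 → 4-byte form F3 BE A6 80 at offsets 0–3.
U+7A5E3 → 4-byte form F1 BA 97 A3 at offsets 4–7.
U+1033A → 4-byte form F0 90 8C BA at offsets 8–11.
Offset 9 falls in char 3's range; it's byte 2 of F0 90 8C BA = 0x90.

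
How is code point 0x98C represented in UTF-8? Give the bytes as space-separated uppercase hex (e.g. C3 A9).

U+098C = 0x98C = 2444 decimal. In range U+0800–U+FFFF → 3-byte form: 1110xxxx 10xxxxxx 10xxxxxx.
Binary (16 bits): 0000100110001100.
Split 4+6+6: 0000 | 100110 | 001100.
Byte 1: 11100000 = 0xE0.
Byte 2: 10100110 = 0xA6.
Byte 3: 10001100 = 0x8C.

E0 A6 8C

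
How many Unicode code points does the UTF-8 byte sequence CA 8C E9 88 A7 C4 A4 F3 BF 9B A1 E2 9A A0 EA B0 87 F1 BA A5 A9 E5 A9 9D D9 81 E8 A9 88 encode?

10

Byte at offset 0: 0xCA = 11001010 → 2-byte char (#1). Advance 2.
Byte at offset 2: 0xE9 = 11101001 → 3-byte char (#2). Advance 3.
Byte at offset 5: 0xC4 = 11000100 → 2-byte char (#3). Advance 2.
Byte at offset 7: 0xF3 = 11110011 → 4-byte char (#4). Advance 4.
Byte at offset 11: 0xE2 = 11100010 → 3-byte char (#5). Advance 3.
Byte at offset 14: 0xEA = 11101010 → 3-byte char (#6). Advance 3.
Byte at offset 17: 0xF1 = 11110001 → 4-byte char (#7). Advance 4.
Byte at offset 21: 0xE5 = 11100101 → 3-byte char (#8). Advance 3.
Byte at offset 24: 0xD9 = 11011001 → 2-byte char (#9). Advance 2.
Byte at offset 26: 0xE8 = 11101000 → 3-byte char (#10). Advance 3.
Reached end at offset 29 after 10 code points.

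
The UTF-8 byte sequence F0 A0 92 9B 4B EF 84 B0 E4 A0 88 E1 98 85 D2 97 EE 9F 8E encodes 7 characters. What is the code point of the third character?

Offset 0: leading byte 0xF0 = 11110000 → 4-byte char #1 = F0 A0 92 9B.
Offset 4: leading byte 0x4B = 01001011 → 1-byte char #2 = 4B.
Offset 5: leading byte 0xEF = 11101111 → 3-byte char #3 = EF 84 B0.
Leading byte 0xEF = 11101111 matches 1110xxxx → 3-byte sequence.
Byte 1: 0xEF = 11101111, payload 1111 (4 bits).
Byte 2: 0x84 = 10000100 (10xxxxxx ✓), payload 000100.
Byte 3: 0xB0 = 10110000 (10xxxxxx ✓), payload 110000.
Concatenate: 1111000100110000 = 0xF130 (16 bits → U+F130).

U+F130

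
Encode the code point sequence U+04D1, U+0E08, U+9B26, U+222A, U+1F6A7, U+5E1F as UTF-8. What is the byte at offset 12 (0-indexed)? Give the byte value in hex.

U+04D1 → 2-byte form D3 91 at offsets 0–1.
U+0E08 → 3-byte form E0 B8 88 at offsets 2–4.
U+9B26 → 3-byte form E9 AC A6 at offsets 5–7.
U+222A → 3-byte form E2 88 AA at offsets 8–10.
U+1F6A7 → 4-byte form F0 9F 9A A7 at offsets 11–14.
Offset 12 falls in char 5's range; it's byte 2 of F0 9F 9A A7 = 0x9F.

0x9F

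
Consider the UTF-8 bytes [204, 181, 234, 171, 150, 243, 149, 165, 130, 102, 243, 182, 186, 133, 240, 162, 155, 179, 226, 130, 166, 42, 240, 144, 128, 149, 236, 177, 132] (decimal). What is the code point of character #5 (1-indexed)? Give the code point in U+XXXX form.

U+F6E85

Offset 0: leading byte 0xCC = 11001100 → 2-byte char #1 = CC B5.
Offset 2: leading byte 0xEA = 11101010 → 3-byte char #2 = EA AB 96.
Offset 5: leading byte 0xF3 = 11110011 → 4-byte char #3 = F3 95 A5 82.
Offset 9: leading byte 0x66 = 01100110 → 1-byte char #4 = 66.
Offset 10: leading byte 0xF3 = 11110011 → 4-byte char #5 = F3 B6 BA 85.
Leading byte 0xF3 = 11110011 matches 11110xxx → 4-byte sequence.
Byte 1: 0xF3 = 11110011, payload 011 (3 bits).
Byte 2: 0xB6 = 10110110 (10xxxxxx ✓), payload 110110.
Byte 3: 0xBA = 10111010 (10xxxxxx ✓), payload 111010.
Byte 4: 0x85 = 10000101 (10xxxxxx ✓), payload 000101.
Concatenate: 011110110111010000101 = 0xF6E85 (21 bits → U+F6E85).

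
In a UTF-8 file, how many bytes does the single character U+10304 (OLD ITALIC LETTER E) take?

4

U+10304 = 0x10304. UTF-8 uses 1 byte below 0x80, 2 below 0x800, 3 below 0x10000, 4 up to 0x10FFFF. 0x10304 is in U+10000–U+10FFFF → 4 bytes.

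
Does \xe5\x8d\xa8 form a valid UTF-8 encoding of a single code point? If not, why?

Leading byte 0xE5 = 11100101 → 3-byte form.
Continuation bytes 0x8D=10001101, 0xA8=10101000 all match 10xxxxxx.
Decoded value 0x5368 is ≥ 0x800 (shortest form) and not a surrogate.

valid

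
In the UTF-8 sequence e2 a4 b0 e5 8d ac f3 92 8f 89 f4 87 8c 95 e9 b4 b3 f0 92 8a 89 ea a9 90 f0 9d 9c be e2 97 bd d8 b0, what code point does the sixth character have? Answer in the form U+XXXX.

Offset 0: leading byte 0xE2 = 11100010 → 3-byte char #1 = E2 A4 B0.
Offset 3: leading byte 0xE5 = 11100101 → 3-byte char #2 = E5 8D AC.
Offset 6: leading byte 0xF3 = 11110011 → 4-byte char #3 = F3 92 8F 89.
Offset 10: leading byte 0xF4 = 11110100 → 4-byte char #4 = F4 87 8C 95.
Offset 14: leading byte 0xE9 = 11101001 → 3-byte char #5 = E9 B4 B3.
Offset 17: leading byte 0xF0 = 11110000 → 4-byte char #6 = F0 92 8A 89.
Leading byte 0xF0 = 11110000 matches 11110xxx → 4-byte sequence.
Byte 1: 0xF0 = 11110000, payload 000 (3 bits).
Byte 2: 0x92 = 10010010 (10xxxxxx ✓), payload 010010.
Byte 3: 0x8A = 10001010 (10xxxxxx ✓), payload 001010.
Byte 4: 0x89 = 10001001 (10xxxxxx ✓), payload 001001.
Concatenate: 000010010001010001001 = 0x12289 (21 bits → U+12289).

U+12289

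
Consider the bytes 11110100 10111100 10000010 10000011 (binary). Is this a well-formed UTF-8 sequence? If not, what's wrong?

Leading byte 0xF4 = 11110100 → 4-byte form.
Payload = 0x13C083, which exceeds U+10FFFF, the maximum Unicode code point. (Leading bytes F5–FF, or F4 followed by ≥ 0x90, are invalid.)

invalid (encodes a value above U+10FFFF)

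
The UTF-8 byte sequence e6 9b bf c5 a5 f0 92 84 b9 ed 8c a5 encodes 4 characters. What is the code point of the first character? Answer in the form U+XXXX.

Offset 0: leading byte 0xE6 = 11100110 → 3-byte char #1 = E6 9B BF.
Leading byte 0xE6 = 11100110 matches 1110xxxx → 3-byte sequence.
Byte 1: 0xE6 = 11100110, payload 0110 (4 bits).
Byte 2: 0x9B = 10011011 (10xxxxxx ✓), payload 011011.
Byte 3: 0xBF = 10111111 (10xxxxxx ✓), payload 111111.
Concatenate: 0110011011111111 = 0x66FF (16 bits → U+66FF).

U+66FF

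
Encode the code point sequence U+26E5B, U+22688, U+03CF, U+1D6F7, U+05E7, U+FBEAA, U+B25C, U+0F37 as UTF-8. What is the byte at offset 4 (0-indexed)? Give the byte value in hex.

0xF0

U+26E5B → 4-byte form F0 A6 B9 9B at offsets 0–3.
U+22688 → 4-byte form F0 A2 9A 88 at offsets 4–7.
Offset 4 falls in char 2's range; it's byte 1 of F0 A2 9A 88 = 0xF0.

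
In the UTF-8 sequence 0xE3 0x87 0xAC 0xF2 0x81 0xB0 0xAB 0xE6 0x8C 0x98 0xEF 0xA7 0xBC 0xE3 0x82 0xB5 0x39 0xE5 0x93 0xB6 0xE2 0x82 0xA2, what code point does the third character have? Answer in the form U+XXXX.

U+6318

Offset 0: leading byte 0xE3 = 11100011 → 3-byte char #1 = E3 87 AC.
Offset 3: leading byte 0xF2 = 11110010 → 4-byte char #2 = F2 81 B0 AB.
Offset 7: leading byte 0xE6 = 11100110 → 3-byte char #3 = E6 8C 98.
Leading byte 0xE6 = 11100110 matches 1110xxxx → 3-byte sequence.
Byte 1: 0xE6 = 11100110, payload 0110 (4 bits).
Byte 2: 0x8C = 10001100 (10xxxxxx ✓), payload 001100.
Byte 3: 0x98 = 10011000 (10xxxxxx ✓), payload 011000.
Concatenate: 0110001100011000 = 0x6318 (16 bits → U+6318).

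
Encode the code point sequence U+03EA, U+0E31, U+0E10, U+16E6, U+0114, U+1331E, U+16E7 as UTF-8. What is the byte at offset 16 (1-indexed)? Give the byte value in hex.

0x8C

1-indexed offset 16 is 0-indexed offset 15.
U+03EA → 2-byte form CF AA at offsets 0–1.
U+0E31 → 3-byte form E0 B8 B1 at offsets 2–4.
U+0E10 → 3-byte form E0 B8 90 at offsets 5–7.
U+16E6 → 3-byte form E1 9B A6 at offsets 8–10.
U+0114 → 2-byte form C4 94 at offsets 11–12.
U+1331E → 4-byte form F0 93 8C 9E at offsets 13–16.
Offset 15 falls in char 6's range; it's byte 3 of F0 93 8C 9E = 0x8C.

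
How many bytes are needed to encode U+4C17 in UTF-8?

U+4C17 = 0x4C17. UTF-8 uses 1 byte below 0x80, 2 below 0x800, 3 below 0x10000, 4 up to 0x10FFFF. 0x4C17 is in U+0800–U+FFFF → 3 bytes.

3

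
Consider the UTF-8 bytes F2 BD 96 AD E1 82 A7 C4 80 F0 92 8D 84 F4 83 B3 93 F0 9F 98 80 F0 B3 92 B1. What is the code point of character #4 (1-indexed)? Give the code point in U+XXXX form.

U+12344

Offset 0: leading byte 0xF2 = 11110010 → 4-byte char #1 = F2 BD 96 AD.
Offset 4: leading byte 0xE1 = 11100001 → 3-byte char #2 = E1 82 A7.
Offset 7: leading byte 0xC4 = 11000100 → 2-byte char #3 = C4 80.
Offset 9: leading byte 0xF0 = 11110000 → 4-byte char #4 = F0 92 8D 84.
Leading byte 0xF0 = 11110000 matches 11110xxx → 4-byte sequence.
Byte 1: 0xF0 = 11110000, payload 000 (3 bits).
Byte 2: 0x92 = 10010010 (10xxxxxx ✓), payload 010010.
Byte 3: 0x8D = 10001101 (10xxxxxx ✓), payload 001101.
Byte 4: 0x84 = 10000100 (10xxxxxx ✓), payload 000100.
Concatenate: 000010010001101000100 = 0x12344 (21 bits → U+12344).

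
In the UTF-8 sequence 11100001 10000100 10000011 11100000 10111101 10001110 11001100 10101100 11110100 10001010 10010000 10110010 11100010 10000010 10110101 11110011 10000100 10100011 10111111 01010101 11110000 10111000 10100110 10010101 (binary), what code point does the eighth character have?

U+38995

Offset 0: leading byte 0xE1 = 11100001 → 3-byte char #1 = E1 84 83.
Offset 3: leading byte 0xE0 = 11100000 → 3-byte char #2 = E0 BD 8E.
Offset 6: leading byte 0xCC = 11001100 → 2-byte char #3 = CC AC.
Offset 8: leading byte 0xF4 = 11110100 → 4-byte char #4 = F4 8A 90 B2.
Offset 12: leading byte 0xE2 = 11100010 → 3-byte char #5 = E2 82 B5.
Offset 15: leading byte 0xF3 = 11110011 → 4-byte char #6 = F3 84 A3 BF.
Offset 19: leading byte 0x55 = 01010101 → 1-byte char #7 = 55.
Offset 20: leading byte 0xF0 = 11110000 → 4-byte char #8 = F0 B8 A6 95.
Leading byte 0xF0 = 11110000 matches 11110xxx → 4-byte sequence.
Byte 1: 0xF0 = 11110000, payload 000 (3 bits).
Byte 2: 0xB8 = 10111000 (10xxxxxx ✓), payload 111000.
Byte 3: 0xA6 = 10100110 (10xxxxxx ✓), payload 100110.
Byte 4: 0x95 = 10010101 (10xxxxxx ✓), payload 010101.
Concatenate: 000111000100110010101 = 0x38995 (21 bits → U+38995).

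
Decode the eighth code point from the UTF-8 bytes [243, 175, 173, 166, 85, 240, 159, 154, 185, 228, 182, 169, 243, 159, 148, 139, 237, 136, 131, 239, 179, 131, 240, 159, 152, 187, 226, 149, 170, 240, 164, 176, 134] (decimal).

Offset 0: leading byte 0xF3 = 11110011 → 4-byte char #1 = F3 AF AD A6.
Offset 4: leading byte 0x55 = 01010101 → 1-byte char #2 = 55.
Offset 5: leading byte 0xF0 = 11110000 → 4-byte char #3 = F0 9F 9A B9.
Offset 9: leading byte 0xE4 = 11100100 → 3-byte char #4 = E4 B6 A9.
Offset 12: leading byte 0xF3 = 11110011 → 4-byte char #5 = F3 9F 94 8B.
Offset 16: leading byte 0xED = 11101101 → 3-byte char #6 = ED 88 83.
Offset 19: leading byte 0xEF = 11101111 → 3-byte char #7 = EF B3 83.
Offset 22: leading byte 0xF0 = 11110000 → 4-byte char #8 = F0 9F 98 BB.
Leading byte 0xF0 = 11110000 matches 11110xxx → 4-byte sequence.
Byte 1: 0xF0 = 11110000, payload 000 (3 bits).
Byte 2: 0x9F = 10011111 (10xxxxxx ✓), payload 011111.
Byte 3: 0x98 = 10011000 (10xxxxxx ✓), payload 011000.
Byte 4: 0xBB = 10111011 (10xxxxxx ✓), payload 111011.
Concatenate: 000011111011000111011 = 0x1F63B (21 bits → U+1F63B).

U+1F63B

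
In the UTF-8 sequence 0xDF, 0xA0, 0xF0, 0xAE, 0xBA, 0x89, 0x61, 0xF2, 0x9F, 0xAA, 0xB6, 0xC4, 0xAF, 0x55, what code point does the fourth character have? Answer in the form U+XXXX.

Offset 0: leading byte 0xDF = 11011111 → 2-byte char #1 = DF A0.
Offset 2: leading byte 0xF0 = 11110000 → 4-byte char #2 = F0 AE BA 89.
Offset 6: leading byte 0x61 = 01100001 → 1-byte char #3 = 61.
Offset 7: leading byte 0xF2 = 11110010 → 4-byte char #4 = F2 9F AA B6.
Leading byte 0xF2 = 11110010 matches 11110xxx → 4-byte sequence.
Byte 1: 0xF2 = 11110010, payload 010 (3 bits).
Byte 2: 0x9F = 10011111 (10xxxxxx ✓), payload 011111.
Byte 3: 0xAA = 10101010 (10xxxxxx ✓), payload 101010.
Byte 4: 0xB6 = 10110110 (10xxxxxx ✓), payload 110110.
Concatenate: 010011111101010110110 = 0x9FAB6 (21 bits → U+9FAB6).

U+9FAB6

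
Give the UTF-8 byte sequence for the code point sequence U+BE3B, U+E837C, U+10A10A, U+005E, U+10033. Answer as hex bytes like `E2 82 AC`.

U+BE3B: 3-byte form → EB B8 BB.
U+E837C: 4-byte form → F3 A8 8D BC.
U+10A10A: 4-byte form → F4 8A 84 8A.
U+005E: 1-byte form → 5E.
U+10033: 4-byte form → F0 90 80 B3.
Concatenated (16 bytes): EB B8 BB F3 A8 8D BC F4 8A 84 8A 5E F0 90 80 B3.

EB B8 BB F3 A8 8D BC F4 8A 84 8A 5E F0 90 80 B3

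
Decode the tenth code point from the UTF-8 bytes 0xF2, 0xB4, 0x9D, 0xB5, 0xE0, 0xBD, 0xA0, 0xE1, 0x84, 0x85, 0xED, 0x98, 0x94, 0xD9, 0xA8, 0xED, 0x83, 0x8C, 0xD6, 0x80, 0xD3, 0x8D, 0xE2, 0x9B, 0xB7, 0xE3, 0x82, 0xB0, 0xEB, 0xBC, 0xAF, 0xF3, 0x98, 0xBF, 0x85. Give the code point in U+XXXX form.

Offset 0: leading byte 0xF2 = 11110010 → 4-byte char #1 = F2 B4 9D B5.
Offset 4: leading byte 0xE0 = 11100000 → 3-byte char #2 = E0 BD A0.
Offset 7: leading byte 0xE1 = 11100001 → 3-byte char #3 = E1 84 85.
Offset 10: leading byte 0xED = 11101101 → 3-byte char #4 = ED 98 94.
Offset 13: leading byte 0xD9 = 11011001 → 2-byte char #5 = D9 A8.
Offset 15: leading byte 0xED = 11101101 → 3-byte char #6 = ED 83 8C.
Offset 18: leading byte 0xD6 = 11010110 → 2-byte char #7 = D6 80.
Offset 20: leading byte 0xD3 = 11010011 → 2-byte char #8 = D3 8D.
Offset 22: leading byte 0xE2 = 11100010 → 3-byte char #9 = E2 9B B7.
Offset 25: leading byte 0xE3 = 11100011 → 3-byte char #10 = E3 82 B0.
Leading byte 0xE3 = 11100011 matches 1110xxxx → 3-byte sequence.
Byte 1: 0xE3 = 11100011, payload 0011 (4 bits).
Byte 2: 0x82 = 10000010 (10xxxxxx ✓), payload 000010.
Byte 3: 0xB0 = 10110000 (10xxxxxx ✓), payload 110000.
Concatenate: 0011000010110000 = 0x30B0 (16 bits → U+30B0).

U+30B0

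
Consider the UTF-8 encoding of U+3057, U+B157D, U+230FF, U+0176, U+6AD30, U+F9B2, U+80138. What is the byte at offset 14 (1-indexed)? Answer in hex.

0xF1

1-indexed offset 14 is 0-indexed offset 13.
U+3057 → 3-byte form E3 81 97 at offsets 0–2.
U+B157D → 4-byte form F2 B1 95 BD at offsets 3–6.
U+230FF → 4-byte form F0 A3 83 BF at offsets 7–10.
U+0176 → 2-byte form C5 B6 at offsets 11–12.
U+6AD30 → 4-byte form F1 AA B4 B0 at offsets 13–16.
Offset 13 falls in char 5's range; it's byte 1 of F1 AA B4 B0 = 0xF1.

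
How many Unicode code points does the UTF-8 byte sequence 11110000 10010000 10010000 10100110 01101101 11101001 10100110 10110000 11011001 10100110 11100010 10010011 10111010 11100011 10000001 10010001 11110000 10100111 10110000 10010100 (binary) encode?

7

Byte at offset 0: 0xF0 = 11110000 → 4-byte char (#1). Advance 4.
Byte at offset 4: 0x6D = 01101101 → 1-byte char (#2). Advance 1.
Byte at offset 5: 0xE9 = 11101001 → 3-byte char (#3). Advance 3.
Byte at offset 8: 0xD9 = 11011001 → 2-byte char (#4). Advance 2.
Byte at offset 10: 0xE2 = 11100010 → 3-byte char (#5). Advance 3.
Byte at offset 13: 0xE3 = 11100011 → 3-byte char (#6). Advance 3.
Byte at offset 16: 0xF0 = 11110000 → 4-byte char (#7). Advance 4.
Reached end at offset 20 after 7 code points.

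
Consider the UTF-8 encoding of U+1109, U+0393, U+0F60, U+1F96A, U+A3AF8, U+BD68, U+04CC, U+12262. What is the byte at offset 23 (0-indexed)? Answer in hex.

U+1109 → 3-byte form E1 84 89 at offsets 0–2.
U+0393 → 2-byte form CE 93 at offsets 3–4.
U+0F60 → 3-byte form E0 BD A0 at offsets 5–7.
U+1F96A → 4-byte form F0 9F A5 AA at offsets 8–11.
U+A3AF8 → 4-byte form F2 A3 AB B8 at offsets 12–15.
U+BD68 → 3-byte form EB B5 A8 at offsets 16–18.
U+04CC → 2-byte form D3 8C at offsets 19–20.
U+12262 → 4-byte form F0 92 89 A2 at offsets 21–24.
Offset 23 falls in char 8's range; it's byte 3 of F0 92 89 A2 = 0x89.

0x89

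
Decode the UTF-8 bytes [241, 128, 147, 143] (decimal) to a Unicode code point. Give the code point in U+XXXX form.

Leading byte 0xF1 = 11110001 matches 11110xxx → 4-byte sequence.
Byte 1: 0xF1 = 11110001, payload 001 (3 bits).
Byte 2: 0x80 = 10000000 (10xxxxxx ✓), payload 000000.
Byte 3: 0x93 = 10010011 (10xxxxxx ✓), payload 010011.
Byte 4: 0x8F = 10001111 (10xxxxxx ✓), payload 001111.
Concatenate: 001000000010011001111 = 0x404CF (21 bits → U+404CF).

U+404CF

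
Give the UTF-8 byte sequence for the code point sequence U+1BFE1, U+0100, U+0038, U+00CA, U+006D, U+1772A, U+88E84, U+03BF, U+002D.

F0 9B BF A1 C4 80 38 C3 8A 6D F0 97 9C AA F2 88 BA 84 CE BF 2D

U+1BFE1: 4-byte form → F0 9B BF A1.
U+0100: 2-byte form → C4 80.
U+0038: 1-byte form → 38.
U+00CA: 2-byte form → C3 8A.
U+006D: 1-byte form → 6D.
U+1772A: 4-byte form → F0 97 9C AA.
U+88E84: 4-byte form → F2 88 BA 84.
U+03BF: 2-byte form → CE BF.
U+002D: 1-byte form → 2D.
Concatenated (21 bytes): F0 9B BF A1 C4 80 38 C3 8A 6D F0 97 9C AA F2 88 BA 84 CE BF 2D.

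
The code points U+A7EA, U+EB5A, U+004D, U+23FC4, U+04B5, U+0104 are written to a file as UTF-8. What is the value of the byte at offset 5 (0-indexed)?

U+A7EA → 3-byte form EA 9F AA at offsets 0–2.
U+EB5A → 3-byte form EE AD 9A at offsets 3–5.
Offset 5 falls in char 2's range; it's byte 3 of EE AD 9A = 0x9A.

0x9A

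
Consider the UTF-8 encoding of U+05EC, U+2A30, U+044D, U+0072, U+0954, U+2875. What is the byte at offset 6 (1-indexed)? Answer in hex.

1-indexed offset 6 is 0-indexed offset 5.
U+05EC → 2-byte form D7 AC at offsets 0–1.
U+2A30 → 3-byte form E2 A8 B0 at offsets 2–4.
U+044D → 2-byte form D1 8D at offsets 5–6.
Offset 5 falls in char 3's range; it's byte 1 of D1 8D = 0xD1.

0xD1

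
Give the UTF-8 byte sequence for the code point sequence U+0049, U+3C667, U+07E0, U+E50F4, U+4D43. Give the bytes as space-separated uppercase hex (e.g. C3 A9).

U+0049: 1-byte form → 49.
U+3C667: 4-byte form → F0 BC 99 A7.
U+07E0: 2-byte form → DF A0.
U+E50F4: 4-byte form → F3 A5 83 B4.
U+4D43: 3-byte form → E4 B5 83.
Concatenated (14 bytes): 49 F0 BC 99 A7 DF A0 F3 A5 83 B4 E4 B5 83.

49 F0 BC 99 A7 DF A0 F3 A5 83 B4 E4 B5 83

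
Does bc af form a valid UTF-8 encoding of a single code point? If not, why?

invalid (continuation byte with no leading byte)

Byte 0xBC = 10111100 has the form 10xxxxxx — a continuation byte — but there is no preceding leading byte.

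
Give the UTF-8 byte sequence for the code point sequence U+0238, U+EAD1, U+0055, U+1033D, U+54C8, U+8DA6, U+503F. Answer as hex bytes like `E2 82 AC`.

U+0238: 2-byte form → C8 B8.
U+EAD1: 3-byte form → EE AB 91.
U+0055: 1-byte form → 55.
U+1033D: 4-byte form → F0 90 8C BD.
U+54C8: 3-byte form → E5 93 88.
U+8DA6: 3-byte form → E8 B6 A6.
U+503F: 3-byte form → E5 80 BF.
Concatenated (19 bytes): C8 B8 EE AB 91 55 F0 90 8C BD E5 93 88 E8 B6 A6 E5 80 BF.

C8 B8 EE AB 91 55 F0 90 8C BD E5 93 88 E8 B6 A6 E5 80 BF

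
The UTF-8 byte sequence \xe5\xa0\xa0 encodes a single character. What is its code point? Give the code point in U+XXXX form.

U+5820

Leading byte 0xE5 = 11100101 matches 1110xxxx → 3-byte sequence.
Byte 1: 0xE5 = 11100101, payload 0101 (4 bits).
Byte 2: 0xA0 = 10100000 (10xxxxxx ✓), payload 100000.
Byte 3: 0xA0 = 10100000 (10xxxxxx ✓), payload 100000.
Concatenate: 0101100000100000 = 0x5820 (16 bits → U+5820).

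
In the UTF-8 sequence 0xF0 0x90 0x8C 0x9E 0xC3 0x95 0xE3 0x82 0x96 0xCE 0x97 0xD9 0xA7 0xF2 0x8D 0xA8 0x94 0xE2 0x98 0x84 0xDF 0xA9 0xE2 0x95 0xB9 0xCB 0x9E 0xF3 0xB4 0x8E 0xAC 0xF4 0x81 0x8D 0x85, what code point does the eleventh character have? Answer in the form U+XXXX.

Offset 0: leading byte 0xF0 = 11110000 → 4-byte char #1 = F0 90 8C 9E.
Offset 4: leading byte 0xC3 = 11000011 → 2-byte char #2 = C3 95.
Offset 6: leading byte 0xE3 = 11100011 → 3-byte char #3 = E3 82 96.
Offset 9: leading byte 0xCE = 11001110 → 2-byte char #4 = CE 97.
Offset 11: leading byte 0xD9 = 11011001 → 2-byte char #5 = D9 A7.
Offset 13: leading byte 0xF2 = 11110010 → 4-byte char #6 = F2 8D A8 94.
Offset 17: leading byte 0xE2 = 11100010 → 3-byte char #7 = E2 98 84.
Offset 20: leading byte 0xDF = 11011111 → 2-byte char #8 = DF A9.
Offset 22: leading byte 0xE2 = 11100010 → 3-byte char #9 = E2 95 B9.
Offset 25: leading byte 0xCB = 11001011 → 2-byte char #10 = CB 9E.
Offset 27: leading byte 0xF3 = 11110011 → 4-byte char #11 = F3 B4 8E AC.
Leading byte 0xF3 = 11110011 matches 11110xxx → 4-byte sequence.
Byte 1: 0xF3 = 11110011, payload 011 (3 bits).
Byte 2: 0xB4 = 10110100 (10xxxxxx ✓), payload 110100.
Byte 3: 0x8E = 10001110 (10xxxxxx ✓), payload 001110.
Byte 4: 0xAC = 10101100 (10xxxxxx ✓), payload 101100.
Concatenate: 011110100001110101100 = 0xF43AC (21 bits → U+F43AC).

U+F43AC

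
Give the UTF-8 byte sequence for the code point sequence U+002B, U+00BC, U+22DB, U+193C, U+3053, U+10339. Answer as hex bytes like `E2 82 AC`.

U+002B: 1-byte form → 2B.
U+00BC: 2-byte form → C2 BC.
U+22DB: 3-byte form → E2 8B 9B.
U+193C: 3-byte form → E1 A4 BC.
U+3053: 3-byte form → E3 81 93.
U+10339: 4-byte form → F0 90 8C B9.
Concatenated (16 bytes): 2B C2 BC E2 8B 9B E1 A4 BC E3 81 93 F0 90 8C B9.

2B C2 BC E2 8B 9B E1 A4 BC E3 81 93 F0 90 8C B9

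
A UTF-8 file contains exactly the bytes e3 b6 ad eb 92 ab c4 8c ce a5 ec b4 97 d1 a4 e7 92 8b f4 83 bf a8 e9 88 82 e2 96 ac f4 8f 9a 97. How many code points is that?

Byte at offset 0: 0xE3 = 11100011 → 3-byte char (#1). Advance 3.
Byte at offset 3: 0xEB = 11101011 → 3-byte char (#2). Advance 3.
Byte at offset 6: 0xC4 = 11000100 → 2-byte char (#3). Advance 2.
Byte at offset 8: 0xCE = 11001110 → 2-byte char (#4). Advance 2.
Byte at offset 10: 0xEC = 11101100 → 3-byte char (#5). Advance 3.
Byte at offset 13: 0xD1 = 11010001 → 2-byte char (#6). Advance 2.
Byte at offset 15: 0xE7 = 11100111 → 3-byte char (#7). Advance 3.
Byte at offset 18: 0xF4 = 11110100 → 4-byte char (#8). Advance 4.
Byte at offset 22: 0xE9 = 11101001 → 3-byte char (#9). Advance 3.
Byte at offset 25: 0xE2 = 11100010 → 3-byte char (#10). Advance 3.
Byte at offset 28: 0xF4 = 11110100 → 4-byte char (#11). Advance 4.
Reached end at offset 32 after 11 code points.

11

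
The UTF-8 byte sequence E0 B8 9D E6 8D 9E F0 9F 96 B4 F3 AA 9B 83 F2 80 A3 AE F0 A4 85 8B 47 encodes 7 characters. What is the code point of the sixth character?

U+2414B

Offset 0: leading byte 0xE0 = 11100000 → 3-byte char #1 = E0 B8 9D.
Offset 3: leading byte 0xE6 = 11100110 → 3-byte char #2 = E6 8D 9E.
Offset 6: leading byte 0xF0 = 11110000 → 4-byte char #3 = F0 9F 96 B4.
Offset 10: leading byte 0xF3 = 11110011 → 4-byte char #4 = F3 AA 9B 83.
Offset 14: leading byte 0xF2 = 11110010 → 4-byte char #5 = F2 80 A3 AE.
Offset 18: leading byte 0xF0 = 11110000 → 4-byte char #6 = F0 A4 85 8B.
Leading byte 0xF0 = 11110000 matches 11110xxx → 4-byte sequence.
Byte 1: 0xF0 = 11110000, payload 000 (3 bits).
Byte 2: 0xA4 = 10100100 (10xxxxxx ✓), payload 100100.
Byte 3: 0x85 = 10000101 (10xxxxxx ✓), payload 000101.
Byte 4: 0x8B = 10001011 (10xxxxxx ✓), payload 001011.
Concatenate: 000100100000101001011 = 0x2414B (21 bits → U+2414B).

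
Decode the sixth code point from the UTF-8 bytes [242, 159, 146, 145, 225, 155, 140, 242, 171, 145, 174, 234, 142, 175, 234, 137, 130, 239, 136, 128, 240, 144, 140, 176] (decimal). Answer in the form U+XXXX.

Offset 0: leading byte 0xF2 = 11110010 → 4-byte char #1 = F2 9F 92 91.
Offset 4: leading byte 0xE1 = 11100001 → 3-byte char #2 = E1 9B 8C.
Offset 7: leading byte 0xF2 = 11110010 → 4-byte char #3 = F2 AB 91 AE.
Offset 11: leading byte 0xEA = 11101010 → 3-byte char #4 = EA 8E AF.
Offset 14: leading byte 0xEA = 11101010 → 3-byte char #5 = EA 89 82.
Offset 17: leading byte 0xEF = 11101111 → 3-byte char #6 = EF 88 80.
Leading byte 0xEF = 11101111 matches 1110xxxx → 3-byte sequence.
Byte 1: 0xEF = 11101111, payload 1111 (4 bits).
Byte 2: 0x88 = 10001000 (10xxxxxx ✓), payload 001000.
Byte 3: 0x80 = 10000000 (10xxxxxx ✓), payload 000000.
Concatenate: 1111001000000000 = 0xF200 (16 bits → U+F200).

U+F200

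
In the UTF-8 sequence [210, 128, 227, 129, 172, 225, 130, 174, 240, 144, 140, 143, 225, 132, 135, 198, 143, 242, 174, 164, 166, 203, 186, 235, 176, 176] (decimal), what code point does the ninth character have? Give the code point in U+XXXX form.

Offset 0: leading byte 0xD2 = 11010010 → 2-byte char #1 = D2 80.
Offset 2: leading byte 0xE3 = 11100011 → 3-byte char #2 = E3 81 AC.
Offset 5: leading byte 0xE1 = 11100001 → 3-byte char #3 = E1 82 AE.
Offset 8: leading byte 0xF0 = 11110000 → 4-byte char #4 = F0 90 8C 8F.
Offset 12: leading byte 0xE1 = 11100001 → 3-byte char #5 = E1 84 87.
Offset 15: leading byte 0xC6 = 11000110 → 2-byte char #6 = C6 8F.
Offset 17: leading byte 0xF2 = 11110010 → 4-byte char #7 = F2 AE A4 A6.
Offset 21: leading byte 0xCB = 11001011 → 2-byte char #8 = CB BA.
Offset 23: leading byte 0xEB = 11101011 → 3-byte char #9 = EB B0 B0.
Leading byte 0xEB = 11101011 matches 1110xxxx → 3-byte sequence.
Byte 1: 0xEB = 11101011, payload 1011 (4 bits).
Byte 2: 0xB0 = 10110000 (10xxxxxx ✓), payload 110000.
Byte 3: 0xB0 = 10110000 (10xxxxxx ✓), payload 110000.
Concatenate: 1011110000110000 = 0xBC30 (16 bits → U+BC30).

U+BC30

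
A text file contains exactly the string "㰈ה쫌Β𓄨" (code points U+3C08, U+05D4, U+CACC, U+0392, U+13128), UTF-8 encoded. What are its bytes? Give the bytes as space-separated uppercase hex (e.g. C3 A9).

E3 B0 88 D7 94 EC AB 8C CE 92 F0 93 84 A8

U+3C08: 3-byte form → E3 B0 88.
U+05D4: 2-byte form → D7 94.
U+CACC: 3-byte form → EC AB 8C.
U+0392: 2-byte form → CE 92.
U+13128: 4-byte form → F0 93 84 A8.
Concatenated (14 bytes): E3 B0 88 D7 94 EC AB 8C CE 92 F0 93 84 A8.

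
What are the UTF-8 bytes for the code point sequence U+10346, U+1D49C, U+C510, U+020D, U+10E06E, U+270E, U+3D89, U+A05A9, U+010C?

F0 90 8D 86 F0 9D 92 9C EC 94 90 C8 8D F4 8E 81 AE E2 9C 8E E3 B6 89 F2 A0 96 A9 C4 8C

U+10346: 4-byte form → F0 90 8D 86.
U+1D49C: 4-byte form → F0 9D 92 9C.
U+C510: 3-byte form → EC 94 90.
U+020D: 2-byte form → C8 8D.
U+10E06E: 4-byte form → F4 8E 81 AE.
U+270E: 3-byte form → E2 9C 8E.
U+3D89: 3-byte form → E3 B6 89.
U+A05A9: 4-byte form → F2 A0 96 A9.
U+010C: 2-byte form → C4 8C.
Concatenated (29 bytes): F0 90 8D 86 F0 9D 92 9C EC 94 90 C8 8D F4 8E 81 AE E2 9C 8E E3 B6 89 F2 A0 96 A9 C4 8C.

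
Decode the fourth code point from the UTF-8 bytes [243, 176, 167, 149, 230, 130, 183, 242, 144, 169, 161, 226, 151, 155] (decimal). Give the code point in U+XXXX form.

Offset 0: leading byte 0xF3 = 11110011 → 4-byte char #1 = F3 B0 A7 95.
Offset 4: leading byte 0xE6 = 11100110 → 3-byte char #2 = E6 82 B7.
Offset 7: leading byte 0xF2 = 11110010 → 4-byte char #3 = F2 90 A9 A1.
Offset 11: leading byte 0xE2 = 11100010 → 3-byte char #4 = E2 97 9B.
Leading byte 0xE2 = 11100010 matches 1110xxxx → 3-byte sequence.
Byte 1: 0xE2 = 11100010, payload 0010 (4 bits).
Byte 2: 0x97 = 10010111 (10xxxxxx ✓), payload 010111.
Byte 3: 0x9B = 10011011 (10xxxxxx ✓), payload 011011.
Concatenate: 0010010111011011 = 0x25DB (16 bits → U+25DB).

U+25DB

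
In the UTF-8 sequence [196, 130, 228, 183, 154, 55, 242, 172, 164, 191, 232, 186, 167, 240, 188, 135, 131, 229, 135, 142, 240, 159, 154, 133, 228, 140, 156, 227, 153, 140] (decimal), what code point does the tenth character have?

Offset 0: leading byte 0xC4 = 11000100 → 2-byte char #1 = C4 82.
Offset 2: leading byte 0xE4 = 11100100 → 3-byte char #2 = E4 B7 9A.
Offset 5: leading byte 0x37 = 00110111 → 1-byte char #3 = 37.
Offset 6: leading byte 0xF2 = 11110010 → 4-byte char #4 = F2 AC A4 BF.
Offset 10: leading byte 0xE8 = 11101000 → 3-byte char #5 = E8 BA A7.
Offset 13: leading byte 0xF0 = 11110000 → 4-byte char #6 = F0 BC 87 83.
Offset 17: leading byte 0xE5 = 11100101 → 3-byte char #7 = E5 87 8E.
Offset 20: leading byte 0xF0 = 11110000 → 4-byte char #8 = F0 9F 9A 85.
Offset 24: leading byte 0xE4 = 11100100 → 3-byte char #9 = E4 8C 9C.
Offset 27: leading byte 0xE3 = 11100011 → 3-byte char #10 = E3 99 8C.
Leading byte 0xE3 = 11100011 matches 1110xxxx → 3-byte sequence.
Byte 1: 0xE3 = 11100011, payload 0011 (4 bits).
Byte 2: 0x99 = 10011001 (10xxxxxx ✓), payload 011001.
Byte 3: 0x8C = 10001100 (10xxxxxx ✓), payload 001100.
Concatenate: 0011011001001100 = 0x364C (16 bits → U+364C).

U+364C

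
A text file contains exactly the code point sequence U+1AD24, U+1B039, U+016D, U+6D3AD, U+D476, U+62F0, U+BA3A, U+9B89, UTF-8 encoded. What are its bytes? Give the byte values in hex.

U+1AD24: 4-byte form → F0 9A B4 A4.
U+1B039: 4-byte form → F0 9B 80 B9.
U+016D: 2-byte form → C5 AD.
U+6D3AD: 4-byte form → F1 AD 8E AD.
U+D476: 3-byte form → ED 91 B6.
U+62F0: 3-byte form → E6 8B B0.
U+BA3A: 3-byte form → EB A8 BA.
U+9B89: 3-byte form → E9 AE 89.
Concatenated (26 bytes): F0 9A B4 A4 F0 9B 80 B9 C5 AD F1 AD 8E AD ED 91 B6 E6 8B B0 EB A8 BA E9 AE 89.

F0 9A B4 A4 F0 9B 80 B9 C5 AD F1 AD 8E AD ED 91 B6 E6 8B B0 EB A8 BA E9 AE 89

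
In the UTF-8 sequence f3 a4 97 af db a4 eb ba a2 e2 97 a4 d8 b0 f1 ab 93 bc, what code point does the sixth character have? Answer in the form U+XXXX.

Offset 0: leading byte 0xF3 = 11110011 → 4-byte char #1 = F3 A4 97 AF.
Offset 4: leading byte 0xDB = 11011011 → 2-byte char #2 = DB A4.
Offset 6: leading byte 0xEB = 11101011 → 3-byte char #3 = EB BA A2.
Offset 9: leading byte 0xE2 = 11100010 → 3-byte char #4 = E2 97 A4.
Offset 12: leading byte 0xD8 = 11011000 → 2-byte char #5 = D8 B0.
Offset 14: leading byte 0xF1 = 11110001 → 4-byte char #6 = F1 AB 93 BC.
Leading byte 0xF1 = 11110001 matches 11110xxx → 4-byte sequence.
Byte 1: 0xF1 = 11110001, payload 001 (3 bits).
Byte 2: 0xAB = 10101011 (10xxxxxx ✓), payload 101011.
Byte 3: 0x93 = 10010011 (10xxxxxx ✓), payload 010011.
Byte 4: 0xBC = 10111100 (10xxxxxx ✓), payload 111100.
Concatenate: 001101011010011111100 = 0x6B4FC (21 bits → U+6B4FC).

U+6B4FC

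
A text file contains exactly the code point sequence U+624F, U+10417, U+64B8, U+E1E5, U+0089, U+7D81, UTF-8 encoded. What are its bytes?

E6 89 8F F0 90 90 97 E6 92 B8 EE 87 A5 C2 89 E7 B6 81

U+624F: 3-byte form → E6 89 8F.
U+10417: 4-byte form → F0 90 90 97.
U+64B8: 3-byte form → E6 92 B8.
U+E1E5: 3-byte form → EE 87 A5.
U+0089: 2-byte form → C2 89.
U+7D81: 3-byte form → E7 B6 81.
Concatenated (18 bytes): E6 89 8F F0 90 90 97 E6 92 B8 EE 87 A5 C2 89 E7 B6 81.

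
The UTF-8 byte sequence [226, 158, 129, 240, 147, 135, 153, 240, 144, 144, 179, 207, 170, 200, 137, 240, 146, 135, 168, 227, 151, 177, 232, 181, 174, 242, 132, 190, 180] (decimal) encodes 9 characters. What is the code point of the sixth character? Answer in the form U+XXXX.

Offset 0: leading byte 0xE2 = 11100010 → 3-byte char #1 = E2 9E 81.
Offset 3: leading byte 0xF0 = 11110000 → 4-byte char #2 = F0 93 87 99.
Offset 7: leading byte 0xF0 = 11110000 → 4-byte char #3 = F0 90 90 B3.
Offset 11: leading byte 0xCF = 11001111 → 2-byte char #4 = CF AA.
Offset 13: leading byte 0xC8 = 11001000 → 2-byte char #5 = C8 89.
Offset 15: leading byte 0xF0 = 11110000 → 4-byte char #6 = F0 92 87 A8.
Leading byte 0xF0 = 11110000 matches 11110xxx → 4-byte sequence.
Byte 1: 0xF0 = 11110000, payload 000 (3 bits).
Byte 2: 0x92 = 10010010 (10xxxxxx ✓), payload 010010.
Byte 3: 0x87 = 10000111 (10xxxxxx ✓), payload 000111.
Byte 4: 0xA8 = 10101000 (10xxxxxx ✓), payload 101000.
Concatenate: 000010010000111101000 = 0x121E8 (21 bits → U+121E8).

U+121E8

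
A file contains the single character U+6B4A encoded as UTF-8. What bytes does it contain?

E6 AD 8A

U+6B4A = 0x6B4A = 27466 decimal. In range U+0800–U+FFFF → 3-byte form: 1110xxxx 10xxxxxx 10xxxxxx.
Binary (16 bits): 0110101101001010.
Split 4+6+6: 0110 | 101101 | 001010.
Byte 1: 11100110 = 0xE6.
Byte 2: 10101101 = 0xAD.
Byte 3: 10001010 = 0x8A.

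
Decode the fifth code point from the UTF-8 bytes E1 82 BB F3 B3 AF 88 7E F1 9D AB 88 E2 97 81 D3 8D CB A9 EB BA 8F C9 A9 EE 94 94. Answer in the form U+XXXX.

Offset 0: leading byte 0xE1 = 11100001 → 3-byte char #1 = E1 82 BB.
Offset 3: leading byte 0xF3 = 11110011 → 4-byte char #2 = F3 B3 AF 88.
Offset 7: leading byte 0x7E = 01111110 → 1-byte char #3 = 7E.
Offset 8: leading byte 0xF1 = 11110001 → 4-byte char #4 = F1 9D AB 88.
Offset 12: leading byte 0xE2 = 11100010 → 3-byte char #5 = E2 97 81.
Leading byte 0xE2 = 11100010 matches 1110xxxx → 3-byte sequence.
Byte 1: 0xE2 = 11100010, payload 0010 (4 bits).
Byte 2: 0x97 = 10010111 (10xxxxxx ✓), payload 010111.
Byte 3: 0x81 = 10000001 (10xxxxxx ✓), payload 000001.
Concatenate: 0010010111000001 = 0x25C1 (16 bits → U+25C1).

U+25C1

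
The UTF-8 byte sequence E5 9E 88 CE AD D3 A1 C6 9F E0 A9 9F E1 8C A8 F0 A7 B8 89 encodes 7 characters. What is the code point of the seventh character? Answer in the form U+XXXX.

U+27E09

Offset 0: leading byte 0xE5 = 11100101 → 3-byte char #1 = E5 9E 88.
Offset 3: leading byte 0xCE = 11001110 → 2-byte char #2 = CE AD.
Offset 5: leading byte 0xD3 = 11010011 → 2-byte char #3 = D3 A1.
Offset 7: leading byte 0xC6 = 11000110 → 2-byte char #4 = C6 9F.
Offset 9: leading byte 0xE0 = 11100000 → 3-byte char #5 = E0 A9 9F.
Offset 12: leading byte 0xE1 = 11100001 → 3-byte char #6 = E1 8C A8.
Offset 15: leading byte 0xF0 = 11110000 → 4-byte char #7 = F0 A7 B8 89.
Leading byte 0xF0 = 11110000 matches 11110xxx → 4-byte sequence.
Byte 1: 0xF0 = 11110000, payload 000 (3 bits).
Byte 2: 0xA7 = 10100111 (10xxxxxx ✓), payload 100111.
Byte 3: 0xB8 = 10111000 (10xxxxxx ✓), payload 111000.
Byte 4: 0x89 = 10001001 (10xxxxxx ✓), payload 001001.
Concatenate: 000100111111000001001 = 0x27E09 (21 bits → U+27E09).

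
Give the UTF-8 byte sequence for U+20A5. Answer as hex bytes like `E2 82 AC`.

U+20A5 = 0x20A5 = 8357 decimal. In range U+0800–U+FFFF → 3-byte form: 1110xxxx 10xxxxxx 10xxxxxx.
Binary (16 bits): 0010000010100101.
Split 4+6+6: 0010 | 000010 | 100101.
Byte 1: 11100010 = 0xE2.
Byte 2: 10000010 = 0x82.
Byte 3: 10100101 = 0xA5.

E2 82 A5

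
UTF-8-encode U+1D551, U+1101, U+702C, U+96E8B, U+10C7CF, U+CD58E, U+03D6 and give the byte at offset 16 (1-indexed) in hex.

0x8C

1-indexed offset 16 is 0-indexed offset 15.
U+1D551 → 4-byte form F0 9D 95 91 at offsets 0–3.
U+1101 → 3-byte form E1 84 81 at offsets 4–6.
U+702C → 3-byte form E7 80 AC at offsets 7–9.
U+96E8B → 4-byte form F2 96 BA 8B at offsets 10–13.
U+10C7CF → 4-byte form F4 8C 9F 8F at offsets 14–17.
Offset 15 falls in char 5's range; it's byte 2 of F4 8C 9F 8F = 0x8C.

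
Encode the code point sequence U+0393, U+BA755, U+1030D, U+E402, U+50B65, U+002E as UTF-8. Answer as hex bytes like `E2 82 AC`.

CE 93 F2 BA 9D 95 F0 90 8C 8D EE 90 82 F1 90 AD A5 2E

U+0393: 2-byte form → CE 93.
U+BA755: 4-byte form → F2 BA 9D 95.
U+1030D: 4-byte form → F0 90 8C 8D.
U+E402: 3-byte form → EE 90 82.
U+50B65: 4-byte form → F1 90 AD A5.
U+002E: 1-byte form → 2E.
Concatenated (18 bytes): CE 93 F2 BA 9D 95 F0 90 8C 8D EE 90 82 F1 90 AD A5 2E.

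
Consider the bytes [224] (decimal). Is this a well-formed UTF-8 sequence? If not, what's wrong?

invalid (sequence truncated)

Leading byte 0xE0 = 11100000 → 3-byte form, but only 1 byte is present.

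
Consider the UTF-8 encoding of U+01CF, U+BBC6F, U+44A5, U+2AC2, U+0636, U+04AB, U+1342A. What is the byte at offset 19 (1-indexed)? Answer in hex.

1-indexed offset 19 is 0-indexed offset 18.
U+01CF → 2-byte form C7 8F at offsets 0–1.
U+BBC6F → 4-byte form F2 BB B1 AF at offsets 2–5.
U+44A5 → 3-byte form E4 92 A5 at offsets 6–8.
U+2AC2 → 3-byte form E2 AB 82 at offsets 9–11.
U+0636 → 2-byte form D8 B6 at offsets 12–13.
U+04AB → 2-byte form D2 AB at offsets 14–15.
U+1342A → 4-byte form F0 93 90 AA at offsets 16–19.
Offset 18 falls in char 7's range; it's byte 3 of F0 93 90 AA = 0x90.

0x90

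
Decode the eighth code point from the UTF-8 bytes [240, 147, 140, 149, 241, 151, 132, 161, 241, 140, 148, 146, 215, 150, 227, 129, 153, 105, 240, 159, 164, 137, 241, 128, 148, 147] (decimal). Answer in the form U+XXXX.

Offset 0: leading byte 0xF0 = 11110000 → 4-byte char #1 = F0 93 8C 95.
Offset 4: leading byte 0xF1 = 11110001 → 4-byte char #2 = F1 97 84 A1.
Offset 8: leading byte 0xF1 = 11110001 → 4-byte char #3 = F1 8C 94 92.
Offset 12: leading byte 0xD7 = 11010111 → 2-byte char #4 = D7 96.
Offset 14: leading byte 0xE3 = 11100011 → 3-byte char #5 = E3 81 99.
Offset 17: leading byte 0x69 = 01101001 → 1-byte char #6 = 69.
Offset 18: leading byte 0xF0 = 11110000 → 4-byte char #7 = F0 9F A4 89.
Offset 22: leading byte 0xF1 = 11110001 → 4-byte char #8 = F1 80 94 93.
Leading byte 0xF1 = 11110001 matches 11110xxx → 4-byte sequence.
Byte 1: 0xF1 = 11110001, payload 001 (3 bits).
Byte 2: 0x80 = 10000000 (10xxxxxx ✓), payload 000000.
Byte 3: 0x94 = 10010100 (10xxxxxx ✓), payload 010100.
Byte 4: 0x93 = 10010011 (10xxxxxx ✓), payload 010011.
Concatenate: 001000000010100010011 = 0x40513 (21 bits → U+40513).

U+40513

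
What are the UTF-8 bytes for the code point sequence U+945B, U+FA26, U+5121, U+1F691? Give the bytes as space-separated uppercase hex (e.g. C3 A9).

U+945B: 3-byte form → E9 91 9B.
U+FA26: 3-byte form → EF A8 A6.
U+5121: 3-byte form → E5 84 A1.
U+1F691: 4-byte form → F0 9F 9A 91.
Concatenated (13 bytes): E9 91 9B EF A8 A6 E5 84 A1 F0 9F 9A 91.

E9 91 9B EF A8 A6 E5 84 A1 F0 9F 9A 91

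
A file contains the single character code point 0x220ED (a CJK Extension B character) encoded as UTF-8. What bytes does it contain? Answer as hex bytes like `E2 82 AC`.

U+220ED = 0x220ED = 139501 decimal. In range U+10000–U+10FFFF → 4-byte form: 11110xxx 10xxxxxx 10xxxxxx 10xxxxxx.
Binary (21 bits): 000100010000011101101.
Split 3+6+6+6: 000 | 100010 | 000011 | 101101.
Byte 1: 11110000 = 0xF0.
Byte 2: 10100010 = 0xA2.
Byte 3: 10000011 = 0x83.
Byte 4: 10101101 = 0xAD.

F0 A2 83 AD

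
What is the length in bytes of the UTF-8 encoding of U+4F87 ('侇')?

3

U+4F87 = 0x4F87. UTF-8 uses 1 byte below 0x80, 2 below 0x800, 3 below 0x10000, 4 up to 0x10FFFF. 0x4F87 is in U+0800–U+FFFF → 3 bytes.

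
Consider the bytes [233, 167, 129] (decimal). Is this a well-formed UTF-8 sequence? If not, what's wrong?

valid

Leading byte 0xE9 = 11101001 → 3-byte form.
Continuation bytes 0xA7=10100111, 0x81=10000001 all match 10xxxxxx.
Decoded value 0x99C1 is ≥ 0x800 (shortest form) and not a surrogate.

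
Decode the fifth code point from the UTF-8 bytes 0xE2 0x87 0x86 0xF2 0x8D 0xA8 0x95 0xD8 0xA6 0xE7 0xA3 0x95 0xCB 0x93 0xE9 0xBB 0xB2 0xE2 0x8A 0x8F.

Offset 0: leading byte 0xE2 = 11100010 → 3-byte char #1 = E2 87 86.
Offset 3: leading byte 0xF2 = 11110010 → 4-byte char #2 = F2 8D A8 95.
Offset 7: leading byte 0xD8 = 11011000 → 2-byte char #3 = D8 A6.
Offset 9: leading byte 0xE7 = 11100111 → 3-byte char #4 = E7 A3 95.
Offset 12: leading byte 0xCB = 11001011 → 2-byte char #5 = CB 93.
Leading byte 0xCB = 11001011 matches 110xxxxx → 2-byte sequence.
Byte 1: 0xCB = 11001011, payload 01011 (5 bits).
Byte 2: 0x93 = 10010011 (10xxxxxx ✓), payload 010011.
Concatenate: 01011010011 = 0x2D3 (11 bits → U+02D3).

U+02D3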